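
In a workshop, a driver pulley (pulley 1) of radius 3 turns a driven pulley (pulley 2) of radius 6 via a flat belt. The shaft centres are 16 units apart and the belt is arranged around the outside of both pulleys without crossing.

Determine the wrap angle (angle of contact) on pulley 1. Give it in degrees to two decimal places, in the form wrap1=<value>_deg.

wrap1=158.39_deg

open belt: β = asin((r2−r1)/C) = asin(3/16) = 10.8069°
wrap1 = π − 2β = 158.3862°
wrap2 = π + 2β = 201.6138°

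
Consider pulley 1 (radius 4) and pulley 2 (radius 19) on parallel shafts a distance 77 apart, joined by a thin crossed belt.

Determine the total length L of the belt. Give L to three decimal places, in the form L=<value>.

L=233.179

crossed belt: β = asin((r1+r2)/C) = asin(23/77) = 17.3796°
wrap1 = wrap2 = π + 2β = 214.7592°
tangent length = C·cosβ = 73.4847
L = (r1+r2)·wrap + 2·C·cosβ = 23·3.7483 + 2·73.4847 = 233.1793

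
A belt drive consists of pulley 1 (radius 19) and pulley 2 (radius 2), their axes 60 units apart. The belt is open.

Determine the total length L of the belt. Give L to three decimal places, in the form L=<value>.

L=190.823

open belt: β = asin((r2−r1)/C) = asin(-17/60) = -16.4592°
wrap1 = π − 2β = 212.9185°
wrap2 = π + 2β = 147.0815°
tangent length = C·cosβ = 57.5413
L = r1·wrap1 + r2·wrap2 + 2·C·cosβ = 19·3.7161 + 2·2.5671 + 2·57.5413 = 190.8231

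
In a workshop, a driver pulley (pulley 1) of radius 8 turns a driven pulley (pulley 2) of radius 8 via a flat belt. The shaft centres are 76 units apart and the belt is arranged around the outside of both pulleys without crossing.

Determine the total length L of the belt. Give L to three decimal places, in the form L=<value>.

L=202.265

open belt: β = asin((r2−r1)/C) = asin(0/76) = 0.0000°
wrap1 = π − 2β = 180.0000°
wrap2 = π + 2β = 180.0000°
tangent length = C·cosβ = 76.0000
L = r1·wrap1 + r2·wrap2 + 2·C·cosβ = 8·3.1416 + 8·3.1416 + 2·76.0000 = 202.2655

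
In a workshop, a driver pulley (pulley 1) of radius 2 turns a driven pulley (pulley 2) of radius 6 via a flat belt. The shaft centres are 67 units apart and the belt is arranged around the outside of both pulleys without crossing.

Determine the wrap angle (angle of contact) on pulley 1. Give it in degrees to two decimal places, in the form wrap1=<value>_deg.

wrap1=173.15_deg

open belt: β = asin((r2−r1)/C) = asin(4/67) = 3.4227°
wrap1 = π − 2β = 173.1546°
wrap2 = π + 2β = 186.8454°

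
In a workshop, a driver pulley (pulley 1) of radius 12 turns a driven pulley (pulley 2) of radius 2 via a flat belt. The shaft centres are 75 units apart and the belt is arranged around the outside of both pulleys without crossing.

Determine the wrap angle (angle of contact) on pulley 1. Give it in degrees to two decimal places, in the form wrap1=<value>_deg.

wrap1=195.32_deg

open belt: β = asin((r2−r1)/C) = asin(-10/75) = -7.6623°
wrap1 = π − 2β = 195.3245°
wrap2 = π + 2β = 164.6755°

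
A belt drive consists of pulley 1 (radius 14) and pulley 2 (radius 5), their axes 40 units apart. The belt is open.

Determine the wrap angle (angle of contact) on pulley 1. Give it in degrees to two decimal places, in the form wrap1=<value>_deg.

wrap1=206.01_deg

open belt: β = asin((r2−r1)/C) = asin(-9/40) = -13.0029°
wrap1 = π − 2β = 206.0058°
wrap2 = π + 2β = 153.9942°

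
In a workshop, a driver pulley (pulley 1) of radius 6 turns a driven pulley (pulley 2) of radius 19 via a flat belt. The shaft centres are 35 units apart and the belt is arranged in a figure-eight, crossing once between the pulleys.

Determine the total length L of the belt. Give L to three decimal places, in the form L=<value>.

L=167.310

crossed belt: β = asin((r1+r2)/C) = asin(25/35) = 45.5847°
wrap1 = wrap2 = π + 2β = 271.1694°
tangent length = C·cosβ = 24.4949
L = (r1+r2)·wrap + 2·C·cosβ = 25·4.7328 + 2·24.4949 = 167.3098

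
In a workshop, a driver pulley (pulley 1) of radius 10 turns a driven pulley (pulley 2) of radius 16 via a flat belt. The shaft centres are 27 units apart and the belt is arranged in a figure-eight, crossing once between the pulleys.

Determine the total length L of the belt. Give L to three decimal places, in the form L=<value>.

crossed belt: β = asin((r1+r2)/C) = asin(26/27) = 74.3575°
wrap1 = wrap2 = π + 2β = 328.7151°
tangent length = C·cosβ = 7.2801
L = (r1+r2)·wrap + 2·C·cosβ = 26·5.7372 + 2·7.2801 = 163.7264

L=163.726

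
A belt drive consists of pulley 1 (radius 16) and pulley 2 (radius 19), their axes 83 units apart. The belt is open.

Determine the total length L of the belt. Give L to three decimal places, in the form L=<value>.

open belt: β = asin((r2−r1)/C) = asin(3/83) = 2.0714°
wrap1 = π − 2β = 175.8572°
wrap2 = π + 2β = 184.1428°
tangent length = C·cosβ = 82.9458
L = r1·wrap1 + r2·wrap2 + 2·C·cosβ = 16·3.0693 + 19·3.2139 + 2·82.9458 = 276.0642

L=276.064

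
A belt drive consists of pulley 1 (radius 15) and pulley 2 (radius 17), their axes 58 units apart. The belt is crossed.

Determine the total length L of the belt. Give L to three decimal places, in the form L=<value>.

crossed belt: β = asin((r1+r2)/C) = asin(32/58) = 33.4854°
wrap1 = wrap2 = π + 2β = 246.9708°
tangent length = C·cosβ = 48.3735
L = (r1+r2)·wrap + 2·C·cosβ = 32·4.3105 + 2·48.3735 = 234.6816

L=234.682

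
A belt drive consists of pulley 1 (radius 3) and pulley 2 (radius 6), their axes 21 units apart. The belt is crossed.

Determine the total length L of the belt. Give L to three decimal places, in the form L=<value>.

L=74.194

crossed belt: β = asin((r1+r2)/C) = asin(9/21) = 25.3769°
wrap1 = wrap2 = π + 2β = 230.7539°
tangent length = C·cosβ = 18.9737
L = (r1+r2)·wrap + 2·C·cosβ = 9·4.0274 + 2·18.9737 = 74.1941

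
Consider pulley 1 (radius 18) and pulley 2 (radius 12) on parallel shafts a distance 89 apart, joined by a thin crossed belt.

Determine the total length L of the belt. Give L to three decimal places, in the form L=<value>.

crossed belt: β = asin((r1+r2)/C) = asin(30/89) = 19.6990°
wrap1 = wrap2 = π + 2β = 219.3980°
tangent length = C·cosβ = 83.7914
L = (r1+r2)·wrap + 2·C·cosβ = 30·3.8292 + 2·83.7914 = 282.4593

L=282.459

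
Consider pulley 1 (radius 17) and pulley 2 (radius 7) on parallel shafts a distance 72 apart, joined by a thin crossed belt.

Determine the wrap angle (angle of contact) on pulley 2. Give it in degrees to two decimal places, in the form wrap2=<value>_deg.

wrap2=218.94_deg

crossed belt: β = asin((r1+r2)/C) = asin(24/72) = 19.4712°
wrap1 = wrap2 = π + 2β = 218.9424°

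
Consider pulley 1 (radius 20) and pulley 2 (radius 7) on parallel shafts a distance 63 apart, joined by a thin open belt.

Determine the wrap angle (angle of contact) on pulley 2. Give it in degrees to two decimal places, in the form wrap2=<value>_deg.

open belt: β = asin((r2−r1)/C) = asin(-13/63) = -11.9085°
wrap1 = π − 2β = 203.8170°
wrap2 = π + 2β = 156.1830°

wrap2=156.18_deg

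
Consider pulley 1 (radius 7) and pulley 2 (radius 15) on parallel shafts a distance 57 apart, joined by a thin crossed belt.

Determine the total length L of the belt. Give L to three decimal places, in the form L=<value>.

L=191.717

crossed belt: β = asin((r1+r2)/C) = asin(22/57) = 22.7037°
wrap1 = wrap2 = π + 2β = 225.4073°
tangent length = C·cosβ = 52.5833
L = (r1+r2)·wrap + 2·C·cosβ = 22·3.9341 + 2·52.5833 = 191.7167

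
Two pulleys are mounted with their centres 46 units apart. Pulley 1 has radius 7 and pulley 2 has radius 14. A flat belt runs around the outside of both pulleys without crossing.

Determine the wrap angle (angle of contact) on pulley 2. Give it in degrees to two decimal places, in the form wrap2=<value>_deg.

open belt: β = asin((r2−r1)/C) = asin(7/46) = 8.7529°
wrap1 = π − 2β = 162.4941°
wrap2 = π + 2β = 197.5059°

wrap2=197.51_deg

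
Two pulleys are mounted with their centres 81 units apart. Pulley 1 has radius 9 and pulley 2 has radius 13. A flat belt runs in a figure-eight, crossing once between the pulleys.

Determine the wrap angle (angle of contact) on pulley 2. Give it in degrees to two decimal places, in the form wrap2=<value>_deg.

crossed belt: β = asin((r1+r2)/C) = asin(22/81) = 15.7598°
wrap1 = wrap2 = π + 2β = 211.5196°

wrap2=211.52_deg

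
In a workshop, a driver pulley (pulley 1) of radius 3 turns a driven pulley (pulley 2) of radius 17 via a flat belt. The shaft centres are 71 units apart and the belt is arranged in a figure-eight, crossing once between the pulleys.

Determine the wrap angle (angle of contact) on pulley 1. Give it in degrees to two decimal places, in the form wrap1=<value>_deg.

crossed belt: β = asin((r1+r2)/C) = asin(20/71) = 16.3611°
wrap1 = wrap2 = π + 2β = 212.7222°

wrap1=212.72_deg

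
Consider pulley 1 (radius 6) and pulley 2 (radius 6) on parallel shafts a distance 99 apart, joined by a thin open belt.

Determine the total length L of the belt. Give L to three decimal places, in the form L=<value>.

open belt: β = asin((r2−r1)/C) = asin(0/99) = 0.0000°
wrap1 = π − 2β = 180.0000°
wrap2 = π + 2β = 180.0000°
tangent length = C·cosβ = 99.0000
L = r1·wrap1 + r2·wrap2 + 2·C·cosβ = 6·3.1416 + 6·3.1416 + 2·99.0000 = 235.6991

L=235.699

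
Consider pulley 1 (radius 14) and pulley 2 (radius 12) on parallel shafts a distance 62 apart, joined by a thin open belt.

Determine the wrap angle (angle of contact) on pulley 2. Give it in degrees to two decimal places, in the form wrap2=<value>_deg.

wrap2=176.30_deg

open belt: β = asin((r2−r1)/C) = asin(-2/62) = -1.8486°
wrap1 = π − 2β = 183.6971°
wrap2 = π + 2β = 176.3029°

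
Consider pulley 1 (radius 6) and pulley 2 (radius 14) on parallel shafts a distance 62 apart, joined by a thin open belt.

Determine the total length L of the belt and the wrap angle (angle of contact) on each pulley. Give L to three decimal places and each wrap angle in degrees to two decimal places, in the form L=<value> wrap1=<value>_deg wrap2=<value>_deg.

L=187.866 wrap1=165.17_deg wrap2=194.83_deg

open belt: β = asin((r2−r1)/C) = asin(8/62) = 7.4137°
wrap1 = π − 2β = 165.1727°
wrap2 = π + 2β = 194.8273°
tangent length = C·cosβ = 61.4817
L = r1·wrap1 + r2·wrap2 + 2·C·cosβ = 6·2.8828 + 14·3.4004 + 2·61.4817 = 187.8656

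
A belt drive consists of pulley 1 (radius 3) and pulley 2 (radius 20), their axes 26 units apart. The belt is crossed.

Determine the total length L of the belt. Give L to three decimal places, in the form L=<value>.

crossed belt: β = asin((r1+r2)/C) = asin(23/26) = 62.2042°
wrap1 = wrap2 = π + 2β = 304.4085°
tangent length = C·cosβ = 12.1244
L = (r1+r2)·wrap + 2·C·cosβ = 23·5.3129 + 2·12.1244 = 146.4461

L=146.446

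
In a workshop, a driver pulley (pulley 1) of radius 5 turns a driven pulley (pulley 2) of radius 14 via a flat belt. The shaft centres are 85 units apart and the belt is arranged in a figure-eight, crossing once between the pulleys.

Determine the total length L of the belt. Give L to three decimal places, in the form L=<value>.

crossed belt: β = asin((r1+r2)/C) = asin(19/85) = 12.9164°
wrap1 = wrap2 = π + 2β = 205.8328°
tangent length = C·cosβ = 82.8493
L = (r1+r2)·wrap + 2·C·cosβ = 19·3.5925 + 2·82.8493 = 233.9553

L=233.955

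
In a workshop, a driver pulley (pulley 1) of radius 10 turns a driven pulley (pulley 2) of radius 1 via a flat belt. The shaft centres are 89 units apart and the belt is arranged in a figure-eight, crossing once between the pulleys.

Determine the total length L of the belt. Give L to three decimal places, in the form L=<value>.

L=213.919

crossed belt: β = asin((r1+r2)/C) = asin(11/89) = 7.0997°
wrap1 = wrap2 = π + 2β = 194.1993°
tangent length = C·cosβ = 88.3176
L = (r1+r2)·wrap + 2·C·cosβ = 11·3.3894 + 2·88.3176 = 213.9188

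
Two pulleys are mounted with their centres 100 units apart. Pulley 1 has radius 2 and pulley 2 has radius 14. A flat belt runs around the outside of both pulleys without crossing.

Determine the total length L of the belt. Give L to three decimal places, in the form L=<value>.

open belt: β = asin((r2−r1)/C) = asin(12/100) = 6.8921°
wrap1 = π − 2β = 166.2158°
wrap2 = π + 2β = 193.7842°
tangent length = C·cosβ = 99.2774
L = r1·wrap1 + r2·wrap2 + 2·C·cosβ = 2·2.9010 + 14·3.3822 + 2·99.2774 = 251.7072

L=251.707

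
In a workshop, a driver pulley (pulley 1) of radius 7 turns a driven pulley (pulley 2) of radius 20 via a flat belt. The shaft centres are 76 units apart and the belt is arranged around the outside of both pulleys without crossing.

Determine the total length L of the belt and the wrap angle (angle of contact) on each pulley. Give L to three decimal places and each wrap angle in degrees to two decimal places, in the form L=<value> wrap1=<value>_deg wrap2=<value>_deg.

L=239.052 wrap1=160.30_deg wrap2=199.70_deg

open belt: β = asin((r2−r1)/C) = asin(13/76) = 9.8490°
wrap1 = π − 2β = 160.3019°
wrap2 = π + 2β = 199.6981°
tangent length = C·cosβ = 74.8799
L = r1·wrap1 + r2·wrap2 + 2·C·cosβ = 7·2.7978 + 20·3.4854 + 2·74.8799 = 239.0522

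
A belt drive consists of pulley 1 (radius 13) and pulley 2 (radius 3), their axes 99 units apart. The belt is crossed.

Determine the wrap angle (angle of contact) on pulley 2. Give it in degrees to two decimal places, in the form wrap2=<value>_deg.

wrap2=198.60_deg

crossed belt: β = asin((r1+r2)/C) = asin(16/99) = 9.3007°
wrap1 = wrap2 = π + 2β = 198.6014°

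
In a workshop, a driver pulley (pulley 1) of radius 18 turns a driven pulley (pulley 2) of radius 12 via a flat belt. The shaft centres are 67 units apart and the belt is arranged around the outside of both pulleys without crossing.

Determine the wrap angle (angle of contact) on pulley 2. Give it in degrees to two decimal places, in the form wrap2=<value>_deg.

wrap2=169.72_deg

open belt: β = asin((r2−r1)/C) = asin(-6/67) = -5.1378°
wrap1 = π − 2β = 190.2757°
wrap2 = π + 2β = 169.7243°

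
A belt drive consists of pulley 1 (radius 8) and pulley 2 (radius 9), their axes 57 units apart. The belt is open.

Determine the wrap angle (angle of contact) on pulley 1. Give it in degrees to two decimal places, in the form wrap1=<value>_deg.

wrap1=177.99_deg

open belt: β = asin((r2−r1)/C) = asin(1/57) = 1.0052°
wrap1 = π − 2β = 177.9895°
wrap2 = π + 2β = 182.0105°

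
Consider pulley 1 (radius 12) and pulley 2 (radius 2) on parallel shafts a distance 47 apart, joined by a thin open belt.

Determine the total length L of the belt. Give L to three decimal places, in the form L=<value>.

L=140.118

open belt: β = asin((r2−r1)/C) = asin(-10/47) = -12.2845°
wrap1 = π − 2β = 204.5690°
wrap2 = π + 2β = 155.4310°
tangent length = C·cosβ = 45.9239
L = r1·wrap1 + r2·wrap2 + 2·C·cosβ = 12·3.5704 + 2·2.7128 + 2·45.9239 = 140.1181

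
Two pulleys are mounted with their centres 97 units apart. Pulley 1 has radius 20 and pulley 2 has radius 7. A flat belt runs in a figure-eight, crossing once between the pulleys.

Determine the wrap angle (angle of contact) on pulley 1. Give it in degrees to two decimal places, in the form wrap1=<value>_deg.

crossed belt: β = asin((r1+r2)/C) = asin(27/97) = 16.1618°
wrap1 = wrap2 = π + 2β = 212.3236°

wrap1=212.32_deg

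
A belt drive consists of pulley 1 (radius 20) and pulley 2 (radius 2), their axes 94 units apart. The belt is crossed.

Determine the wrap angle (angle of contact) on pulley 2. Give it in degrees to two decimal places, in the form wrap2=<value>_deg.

wrap2=207.07_deg

crossed belt: β = asin((r1+r2)/C) = asin(22/94) = 13.5352°
wrap1 = wrap2 = π + 2β = 207.0704°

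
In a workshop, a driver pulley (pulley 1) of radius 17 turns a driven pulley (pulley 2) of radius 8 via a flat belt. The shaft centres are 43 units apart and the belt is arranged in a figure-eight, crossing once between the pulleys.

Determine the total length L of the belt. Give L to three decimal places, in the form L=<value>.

crossed belt: β = asin((r1+r2)/C) = asin(25/43) = 35.5487°
wrap1 = wrap2 = π + 2β = 251.0975°
tangent length = C·cosβ = 34.9857
L = (r1+r2)·wrap + 2·C·cosβ = 25·4.3825 + 2·34.9857 = 179.5334

L=179.533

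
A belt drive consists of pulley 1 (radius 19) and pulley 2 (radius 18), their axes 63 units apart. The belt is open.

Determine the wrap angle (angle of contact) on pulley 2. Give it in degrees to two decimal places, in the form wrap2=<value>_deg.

open belt: β = asin((r2−r1)/C) = asin(-1/63) = -0.9095°
wrap1 = π − 2β = 181.8190°
wrap2 = π + 2β = 178.1810°

wrap2=178.18_deg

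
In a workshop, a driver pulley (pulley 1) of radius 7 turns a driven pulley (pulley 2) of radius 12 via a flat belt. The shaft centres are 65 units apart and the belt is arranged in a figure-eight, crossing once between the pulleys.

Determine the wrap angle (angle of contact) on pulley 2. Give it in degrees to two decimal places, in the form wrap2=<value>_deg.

crossed belt: β = asin((r1+r2)/C) = asin(19/65) = 16.9962°
wrap1 = wrap2 = π + 2β = 213.9923°

wrap2=213.99_deg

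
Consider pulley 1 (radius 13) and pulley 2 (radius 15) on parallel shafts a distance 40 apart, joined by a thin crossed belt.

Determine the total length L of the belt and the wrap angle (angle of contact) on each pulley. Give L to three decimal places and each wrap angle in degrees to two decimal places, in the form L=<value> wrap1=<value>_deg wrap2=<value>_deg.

crossed belt: β = asin((r1+r2)/C) = asin(28/40) = 44.4270°
wrap1 = wrap2 = π + 2β = 268.8540°
tangent length = C·cosβ = 28.5657
L = (r1+r2)·wrap + 2·C·cosβ = 28·4.6924 + 2·28.5657 = 188.5183

L=188.518 wrap1=268.85_deg wrap2=268.85_deg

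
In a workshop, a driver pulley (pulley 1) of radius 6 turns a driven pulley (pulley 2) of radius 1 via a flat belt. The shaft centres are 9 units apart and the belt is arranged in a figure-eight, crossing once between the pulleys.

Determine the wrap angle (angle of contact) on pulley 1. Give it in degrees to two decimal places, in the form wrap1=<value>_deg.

wrap1=282.12_deg

crossed belt: β = asin((r1+r2)/C) = asin(7/9) = 51.0576°
wrap1 = wrap2 = π + 2β = 282.1151°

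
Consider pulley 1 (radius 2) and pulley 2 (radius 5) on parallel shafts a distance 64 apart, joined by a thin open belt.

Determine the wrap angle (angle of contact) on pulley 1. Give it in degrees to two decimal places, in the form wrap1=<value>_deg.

wrap1=174.63_deg

open belt: β = asin((r2−r1)/C) = asin(3/64) = 2.6867°
wrap1 = π − 2β = 174.6266°
wrap2 = π + 2β = 185.3734°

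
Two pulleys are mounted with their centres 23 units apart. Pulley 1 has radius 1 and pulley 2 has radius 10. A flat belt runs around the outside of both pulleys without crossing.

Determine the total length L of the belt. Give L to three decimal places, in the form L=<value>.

L=84.126

open belt: β = asin((r2−r1)/C) = asin(9/23) = 23.0357°
wrap1 = π − 2β = 133.9286°
wrap2 = π + 2β = 226.0714°
tangent length = C·cosβ = 21.1660
L = r1·wrap1 + r2·wrap2 + 2·C·cosβ = 1·2.3375 + 10·3.9457 + 2·21.1660 = 84.1264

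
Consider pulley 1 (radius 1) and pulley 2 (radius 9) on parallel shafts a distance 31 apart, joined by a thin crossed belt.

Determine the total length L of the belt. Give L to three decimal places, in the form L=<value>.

L=96.671

crossed belt: β = asin((r1+r2)/C) = asin(10/31) = 18.8191°
wrap1 = wrap2 = π + 2β = 217.6381°
tangent length = C·cosβ = 29.3428
L = (r1+r2)·wrap + 2·C·cosβ = 10·3.7985 + 2·29.3428 = 96.6706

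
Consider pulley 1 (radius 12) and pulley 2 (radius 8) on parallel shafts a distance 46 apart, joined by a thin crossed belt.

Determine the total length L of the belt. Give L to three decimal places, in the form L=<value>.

L=163.673

crossed belt: β = asin((r1+r2)/C) = asin(20/46) = 25.7715°
wrap1 = wrap2 = π + 2β = 231.5429°
tangent length = C·cosβ = 41.4246
L = (r1+r2)·wrap + 2·C·cosβ = 20·4.0412 + 2·41.4246 = 163.6730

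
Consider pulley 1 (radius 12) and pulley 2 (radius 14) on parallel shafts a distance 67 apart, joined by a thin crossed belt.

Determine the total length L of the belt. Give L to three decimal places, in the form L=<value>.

L=225.904

crossed belt: β = asin((r1+r2)/C) = asin(26/67) = 22.8338°
wrap1 = wrap2 = π + 2β = 225.6676°
tangent length = C·cosβ = 61.7495
L = (r1+r2)·wrap + 2·C·cosβ = 26·3.9386 + 2·61.7495 = 225.9037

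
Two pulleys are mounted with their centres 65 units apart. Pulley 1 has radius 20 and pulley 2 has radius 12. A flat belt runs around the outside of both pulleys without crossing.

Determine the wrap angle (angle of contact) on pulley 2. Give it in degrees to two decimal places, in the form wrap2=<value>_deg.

open belt: β = asin((r2−r1)/C) = asin(-8/65) = -7.0697°
wrap1 = π − 2β = 194.1394°
wrap2 = π + 2β = 165.8606°

wrap2=165.86_deg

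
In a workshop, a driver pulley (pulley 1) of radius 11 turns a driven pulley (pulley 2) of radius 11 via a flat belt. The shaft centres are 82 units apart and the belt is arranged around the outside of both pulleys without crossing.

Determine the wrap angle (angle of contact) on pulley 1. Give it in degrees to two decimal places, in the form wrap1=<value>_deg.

wrap1=180.00_deg

open belt: β = asin((r2−r1)/C) = asin(0/82) = 0.0000°
wrap1 = π − 2β = 180.0000°
wrap2 = π + 2β = 180.0000°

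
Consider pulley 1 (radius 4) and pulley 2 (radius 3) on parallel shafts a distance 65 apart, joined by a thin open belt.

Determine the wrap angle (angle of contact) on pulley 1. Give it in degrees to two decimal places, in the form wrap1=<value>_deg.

wrap1=181.76_deg

open belt: β = asin((r2−r1)/C) = asin(-1/65) = -0.8815°
wrap1 = π − 2β = 181.7630°
wrap2 = π + 2β = 178.2370°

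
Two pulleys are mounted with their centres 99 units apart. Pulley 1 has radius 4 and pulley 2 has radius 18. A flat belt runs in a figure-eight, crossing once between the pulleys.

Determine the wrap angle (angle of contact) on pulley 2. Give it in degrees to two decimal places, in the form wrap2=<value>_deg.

crossed belt: β = asin((r1+r2)/C) = asin(22/99) = 12.8396°
wrap1 = wrap2 = π + 2β = 205.6792°

wrap2=205.68_deg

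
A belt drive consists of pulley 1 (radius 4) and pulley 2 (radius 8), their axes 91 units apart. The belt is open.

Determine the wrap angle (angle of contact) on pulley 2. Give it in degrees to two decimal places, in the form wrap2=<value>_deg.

wrap2=185.04_deg

open belt: β = asin((r2−r1)/C) = asin(4/91) = 2.5193°
wrap1 = π − 2β = 174.9614°
wrap2 = π + 2β = 185.0386°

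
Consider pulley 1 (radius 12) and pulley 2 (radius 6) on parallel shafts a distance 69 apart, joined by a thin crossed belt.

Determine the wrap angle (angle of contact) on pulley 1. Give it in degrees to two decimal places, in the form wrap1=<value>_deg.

crossed belt: β = asin((r1+r2)/C) = asin(18/69) = 15.1217°
wrap1 = wrap2 = π + 2β = 210.2433°

wrap1=210.24_deg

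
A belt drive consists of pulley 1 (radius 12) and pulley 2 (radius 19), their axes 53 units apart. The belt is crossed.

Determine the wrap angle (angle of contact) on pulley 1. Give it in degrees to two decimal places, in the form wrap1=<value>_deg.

wrap1=251.59_deg

crossed belt: β = asin((r1+r2)/C) = asin(31/53) = 35.7963°
wrap1 = wrap2 = π + 2β = 251.5927°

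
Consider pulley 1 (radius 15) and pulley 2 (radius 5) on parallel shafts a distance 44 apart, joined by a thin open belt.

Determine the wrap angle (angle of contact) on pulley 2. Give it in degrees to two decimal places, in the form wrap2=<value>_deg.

open belt: β = asin((r2−r1)/C) = asin(-10/44) = -13.1366°
wrap1 = π − 2β = 206.2731°
wrap2 = π + 2β = 153.7269°

wrap2=153.73_deg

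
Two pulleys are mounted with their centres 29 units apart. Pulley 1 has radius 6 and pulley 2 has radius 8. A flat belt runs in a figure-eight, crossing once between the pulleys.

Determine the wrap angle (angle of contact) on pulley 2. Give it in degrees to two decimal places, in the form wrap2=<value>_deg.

crossed belt: β = asin((r1+r2)/C) = asin(14/29) = 28.8657°
wrap1 = wrap2 = π + 2β = 237.7315°

wrap2=237.73_deg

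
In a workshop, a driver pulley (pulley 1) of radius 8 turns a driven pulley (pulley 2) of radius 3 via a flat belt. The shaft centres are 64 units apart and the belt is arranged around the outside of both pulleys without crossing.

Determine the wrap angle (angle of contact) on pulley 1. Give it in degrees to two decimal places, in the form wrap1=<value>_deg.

wrap1=188.96_deg

open belt: β = asin((r2−r1)/C) = asin(-5/64) = -4.4808°
wrap1 = π − 2β = 188.9616°
wrap2 = π + 2β = 171.0384°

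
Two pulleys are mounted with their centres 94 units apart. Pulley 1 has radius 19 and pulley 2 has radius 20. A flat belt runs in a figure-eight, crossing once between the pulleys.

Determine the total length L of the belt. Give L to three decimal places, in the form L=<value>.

crossed belt: β = asin((r1+r2)/C) = asin(39/94) = 24.5126°
wrap1 = wrap2 = π + 2β = 229.0252°
tangent length = C·cosβ = 85.5278
L = (r1+r2)·wrap + 2·C·cosβ = 39·3.9972 + 2·85.5278 = 326.9481

L=326.948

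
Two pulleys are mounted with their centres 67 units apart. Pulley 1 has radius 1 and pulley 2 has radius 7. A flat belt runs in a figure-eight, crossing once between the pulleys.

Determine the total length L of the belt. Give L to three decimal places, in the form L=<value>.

crossed belt: β = asin((r1+r2)/C) = asin(8/67) = 6.8576°
wrap1 = wrap2 = π + 2β = 193.7153°
tangent length = C·cosβ = 66.5207
L = (r1+r2)·wrap + 2·C·cosβ = 8·3.3810 + 2·66.5207 = 160.0891

L=160.089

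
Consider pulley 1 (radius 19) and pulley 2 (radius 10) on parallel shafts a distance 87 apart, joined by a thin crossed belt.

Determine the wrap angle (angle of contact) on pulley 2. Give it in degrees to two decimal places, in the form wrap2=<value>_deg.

wrap2=218.94_deg

crossed belt: β = asin((r1+r2)/C) = asin(29/87) = 19.4712°
wrap1 = wrap2 = π + 2β = 218.9424°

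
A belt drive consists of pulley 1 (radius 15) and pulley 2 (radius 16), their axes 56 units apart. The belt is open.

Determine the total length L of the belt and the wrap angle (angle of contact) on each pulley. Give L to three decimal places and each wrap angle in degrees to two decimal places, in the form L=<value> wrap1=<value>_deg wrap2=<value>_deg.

L=209.407 wrap1=177.95_deg wrap2=182.05_deg

open belt: β = asin((r2−r1)/C) = asin(1/56) = 1.0232°
wrap1 = π − 2β = 177.9536°
wrap2 = π + 2β = 182.0464°
tangent length = C·cosβ = 55.9911
L = r1·wrap1 + r2·wrap2 + 2·C·cosβ = 15·3.1059 + 16·3.1773 + 2·55.9911 = 209.4072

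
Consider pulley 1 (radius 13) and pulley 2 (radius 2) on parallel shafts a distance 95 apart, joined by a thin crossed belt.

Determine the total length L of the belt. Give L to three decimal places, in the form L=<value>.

crossed belt: β = asin((r1+r2)/C) = asin(15/95) = 9.0847°
wrap1 = wrap2 = π + 2β = 198.1694°
tangent length = C·cosβ = 93.8083
L = (r1+r2)·wrap + 2·C·cosβ = 15·3.4587 + 2·93.8083 = 239.4973

L=239.497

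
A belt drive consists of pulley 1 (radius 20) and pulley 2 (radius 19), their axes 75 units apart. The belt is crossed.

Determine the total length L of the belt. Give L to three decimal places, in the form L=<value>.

L=293.301

crossed belt: β = asin((r1+r2)/C) = asin(39/75) = 31.3323°
wrap1 = wrap2 = π + 2β = 242.6645°
tangent length = C·cosβ = 64.0625
L = (r1+r2)·wrap + 2·C·cosβ = 39·4.2353 + 2·64.0625 = 293.3014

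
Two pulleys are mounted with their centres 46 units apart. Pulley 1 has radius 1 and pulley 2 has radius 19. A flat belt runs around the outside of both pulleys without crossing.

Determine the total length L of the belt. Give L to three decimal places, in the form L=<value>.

L=161.970

open belt: β = asin((r2−r1)/C) = asin(18/46) = 23.0357°
wrap1 = π − 2β = 133.9286°
wrap2 = π + 2β = 226.0714°
tangent length = C·cosβ = 42.3320
L = r1·wrap1 + r2·wrap2 + 2·C·cosβ = 1·2.3375 + 19·3.9457 + 2·42.3320 = 161.9696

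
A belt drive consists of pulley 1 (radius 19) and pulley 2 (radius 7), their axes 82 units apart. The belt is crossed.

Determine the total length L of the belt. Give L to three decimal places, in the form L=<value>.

crossed belt: β = asin((r1+r2)/C) = asin(26/82) = 18.4860°
wrap1 = wrap2 = π + 2β = 216.9720°
tangent length = C·cosβ = 77.7689
L = (r1+r2)·wrap + 2·C·cosβ = 26·3.7869 + 2·77.7689 = 253.9966

L=253.997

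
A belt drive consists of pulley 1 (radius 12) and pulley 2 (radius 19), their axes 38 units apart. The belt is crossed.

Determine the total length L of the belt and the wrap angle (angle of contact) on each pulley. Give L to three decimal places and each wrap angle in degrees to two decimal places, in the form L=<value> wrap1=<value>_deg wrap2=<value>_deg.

crossed belt: β = asin((r1+r2)/C) = asin(31/38) = 54.6655°
wrap1 = wrap2 = π + 2β = 289.3310°
tangent length = C·cosβ = 21.9773
L = (r1+r2)·wrap + 2·C·cosβ = 31·5.0498 + 2·21.9773 = 200.4977

L=200.498 wrap1=289.33_deg wrap2=289.33_deg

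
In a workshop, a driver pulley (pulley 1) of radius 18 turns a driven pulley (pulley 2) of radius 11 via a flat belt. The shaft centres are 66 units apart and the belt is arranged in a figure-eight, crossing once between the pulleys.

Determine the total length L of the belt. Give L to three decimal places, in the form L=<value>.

crossed belt: β = asin((r1+r2)/C) = asin(29/66) = 26.0652°
wrap1 = wrap2 = π + 2β = 232.1304°
tangent length = C·cosβ = 59.2874
L = (r1+r2)·wrap + 2·C·cosβ = 29·4.0514 + 2·59.2874 = 236.0666

L=236.067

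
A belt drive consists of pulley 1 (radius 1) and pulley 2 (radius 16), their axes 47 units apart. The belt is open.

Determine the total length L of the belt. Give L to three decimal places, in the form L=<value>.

L=152.236

open belt: β = asin((r2−r1)/C) = asin(15/47) = 18.6115°
wrap1 = π − 2β = 142.7771°
wrap2 = π + 2β = 217.2229°
tangent length = C·cosβ = 44.5421
L = r1·wrap1 + r2·wrap2 + 2·C·cosβ = 1·2.4919 + 16·3.7913 + 2·44.5421 = 152.2362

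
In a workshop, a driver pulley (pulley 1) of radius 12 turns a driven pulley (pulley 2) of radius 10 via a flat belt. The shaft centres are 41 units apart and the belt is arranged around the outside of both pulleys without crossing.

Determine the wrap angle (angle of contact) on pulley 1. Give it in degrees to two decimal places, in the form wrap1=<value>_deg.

open belt: β = asin((r2−r1)/C) = asin(-2/41) = -2.7960°
wrap1 = π − 2β = 185.5921°
wrap2 = π + 2β = 174.4079°

wrap1=185.59_deg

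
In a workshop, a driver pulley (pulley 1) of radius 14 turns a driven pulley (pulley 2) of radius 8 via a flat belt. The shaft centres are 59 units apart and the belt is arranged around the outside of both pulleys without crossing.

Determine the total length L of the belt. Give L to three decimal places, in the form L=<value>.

L=187.726

open belt: β = asin((r2−r1)/C) = asin(-6/59) = -5.8368°
wrap1 = π − 2β = 191.6736°
wrap2 = π + 2β = 168.3264°
tangent length = C·cosβ = 58.6941
L = r1·wrap1 + r2·wrap2 + 2·C·cosβ = 14·3.3453 + 8·2.9379 + 2·58.6941 = 187.7257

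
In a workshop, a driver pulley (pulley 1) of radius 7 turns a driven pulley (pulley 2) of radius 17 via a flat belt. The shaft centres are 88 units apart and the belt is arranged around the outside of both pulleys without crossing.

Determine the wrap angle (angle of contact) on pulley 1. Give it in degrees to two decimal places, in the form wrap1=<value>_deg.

wrap1=166.95_deg

open belt: β = asin((r2−r1)/C) = asin(10/88) = 6.5250°
wrap1 = π − 2β = 166.9500°
wrap2 = π + 2β = 193.0500°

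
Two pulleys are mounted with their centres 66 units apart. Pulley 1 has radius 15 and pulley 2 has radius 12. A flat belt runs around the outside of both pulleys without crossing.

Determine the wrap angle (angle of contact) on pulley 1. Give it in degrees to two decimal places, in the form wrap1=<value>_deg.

wrap1=185.21_deg

open belt: β = asin((r2−r1)/C) = asin(-3/66) = -2.6053°
wrap1 = π − 2β = 185.2105°
wrap2 = π + 2β = 174.7895°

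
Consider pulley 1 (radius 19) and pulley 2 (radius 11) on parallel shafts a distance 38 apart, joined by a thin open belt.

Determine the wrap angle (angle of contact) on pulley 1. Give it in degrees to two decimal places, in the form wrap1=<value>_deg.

wrap1=204.31_deg

open belt: β = asin((r2−r1)/C) = asin(-8/38) = -12.1532°
wrap1 = π − 2β = 204.3064°
wrap2 = π + 2β = 155.6936°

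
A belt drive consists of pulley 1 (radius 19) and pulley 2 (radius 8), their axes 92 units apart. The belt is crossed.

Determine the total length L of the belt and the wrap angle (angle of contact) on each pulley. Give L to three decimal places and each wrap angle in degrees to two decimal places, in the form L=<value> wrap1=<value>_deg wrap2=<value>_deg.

L=276.805 wrap1=214.13_deg wrap2=214.13_deg

crossed belt: β = asin((r1+r2)/C) = asin(27/92) = 17.0663°
wrap1 = wrap2 = π + 2β = 214.1326°
tangent length = C·cosβ = 87.9488
L = (r1+r2)·wrap + 2·C·cosβ = 27·3.7373 + 2·87.9488 = 276.8053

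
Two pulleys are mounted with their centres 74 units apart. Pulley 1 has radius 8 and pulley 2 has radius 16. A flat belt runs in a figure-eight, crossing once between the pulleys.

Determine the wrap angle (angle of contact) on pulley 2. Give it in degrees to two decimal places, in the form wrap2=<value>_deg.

crossed belt: β = asin((r1+r2)/C) = asin(24/74) = 18.9246°
wrap1 = wrap2 = π + 2β = 217.8493°

wrap2=217.85_deg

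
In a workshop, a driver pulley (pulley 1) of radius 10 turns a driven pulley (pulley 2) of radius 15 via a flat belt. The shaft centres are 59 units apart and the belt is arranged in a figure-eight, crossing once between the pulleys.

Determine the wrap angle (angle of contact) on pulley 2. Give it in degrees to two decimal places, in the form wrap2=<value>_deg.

crossed belt: β = asin((r1+r2)/C) = asin(25/59) = 25.0702°
wrap1 = wrap2 = π + 2β = 230.1405°

wrap2=230.14_deg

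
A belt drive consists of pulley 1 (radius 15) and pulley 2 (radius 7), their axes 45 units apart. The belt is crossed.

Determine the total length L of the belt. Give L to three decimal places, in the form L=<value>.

crossed belt: β = asin((r1+r2)/C) = asin(22/45) = 29.2676°
wrap1 = wrap2 = π + 2β = 238.5352°
tangent length = C·cosβ = 39.2556
L = (r1+r2)·wrap + 2·C·cosβ = 22·4.1632 + 2·39.2556 = 170.1021

L=170.102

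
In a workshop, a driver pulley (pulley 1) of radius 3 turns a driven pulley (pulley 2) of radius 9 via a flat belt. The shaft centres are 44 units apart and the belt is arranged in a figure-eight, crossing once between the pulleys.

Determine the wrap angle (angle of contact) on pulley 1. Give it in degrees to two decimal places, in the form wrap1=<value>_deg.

crossed belt: β = asin((r1+r2)/C) = asin(12/44) = 15.8266°
wrap1 = wrap2 = π + 2β = 211.6532°

wrap1=211.65_deg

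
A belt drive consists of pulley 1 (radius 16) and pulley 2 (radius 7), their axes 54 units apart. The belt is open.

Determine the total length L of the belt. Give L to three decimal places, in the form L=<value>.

open belt: β = asin((r2−r1)/C) = asin(-9/54) = -9.5941°
wrap1 = π − 2β = 199.1881°
wrap2 = π + 2β = 160.8119°
tangent length = C·cosβ = 53.2447
L = r1·wrap1 + r2·wrap2 + 2·C·cosβ = 16·3.4765 + 7·2.8067 + 2·53.2447 = 181.7601

L=181.760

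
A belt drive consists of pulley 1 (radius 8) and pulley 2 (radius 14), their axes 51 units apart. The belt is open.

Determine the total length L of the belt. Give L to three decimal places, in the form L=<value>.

L=171.822

open belt: β = asin((r2−r1)/C) = asin(6/51) = 6.7563°
wrap1 = π − 2β = 166.4873°
wrap2 = π + 2β = 193.5127°
tangent length = C·cosβ = 50.6458
L = r1·wrap1 + r2·wrap2 + 2·C·cosβ = 8·2.9058 + 14·3.3774 + 2·50.6458 = 171.8217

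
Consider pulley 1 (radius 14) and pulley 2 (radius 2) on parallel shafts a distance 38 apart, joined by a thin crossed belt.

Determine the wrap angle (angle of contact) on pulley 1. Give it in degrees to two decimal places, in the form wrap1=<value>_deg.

wrap1=229.80_deg

crossed belt: β = asin((r1+r2)/C) = asin(16/38) = 24.9011°
wrap1 = wrap2 = π + 2β = 229.8021°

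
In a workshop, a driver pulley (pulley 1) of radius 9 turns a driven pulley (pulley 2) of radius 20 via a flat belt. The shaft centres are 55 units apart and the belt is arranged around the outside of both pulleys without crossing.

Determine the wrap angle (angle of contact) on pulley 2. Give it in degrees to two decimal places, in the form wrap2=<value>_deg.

wrap2=203.07_deg

open belt: β = asin((r2−r1)/C) = asin(11/55) = 11.5370°
wrap1 = π − 2β = 156.9261°
wrap2 = π + 2β = 203.0739°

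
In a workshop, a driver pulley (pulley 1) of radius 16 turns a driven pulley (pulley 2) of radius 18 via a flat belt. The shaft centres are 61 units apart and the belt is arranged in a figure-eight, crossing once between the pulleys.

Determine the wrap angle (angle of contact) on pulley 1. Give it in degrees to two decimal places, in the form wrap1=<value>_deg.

crossed belt: β = asin((r1+r2)/C) = asin(34/61) = 33.8746°
wrap1 = wrap2 = π + 2β = 247.7492°

wrap1=247.75_deg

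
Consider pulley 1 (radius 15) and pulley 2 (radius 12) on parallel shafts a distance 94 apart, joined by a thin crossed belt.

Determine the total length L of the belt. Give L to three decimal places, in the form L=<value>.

crossed belt: β = asin((r1+r2)/C) = asin(27/94) = 16.6924°
wrap1 = wrap2 = π + 2β = 213.3849°
tangent length = C·cosβ = 90.0389
L = (r1+r2)·wrap + 2·C·cosβ = 27·3.7243 + 2·90.0389 = 280.6330

L=280.633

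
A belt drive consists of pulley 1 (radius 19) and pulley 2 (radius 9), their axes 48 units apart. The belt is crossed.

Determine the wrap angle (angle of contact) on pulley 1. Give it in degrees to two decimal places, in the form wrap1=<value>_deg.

wrap1=251.37_deg

crossed belt: β = asin((r1+r2)/C) = asin(28/48) = 35.6853°
wrap1 = wrap2 = π + 2β = 251.3707°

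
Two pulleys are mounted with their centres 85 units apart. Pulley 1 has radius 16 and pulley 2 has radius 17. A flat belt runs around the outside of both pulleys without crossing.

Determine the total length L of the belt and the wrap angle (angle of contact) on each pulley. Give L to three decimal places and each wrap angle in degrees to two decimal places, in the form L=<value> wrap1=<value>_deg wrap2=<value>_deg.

open belt: β = asin((r2−r1)/C) = asin(1/85) = 0.6741°
wrap1 = π − 2β = 178.6518°
wrap2 = π + 2β = 181.3482°
tangent length = C·cosβ = 84.9941
L = r1·wrap1 + r2·wrap2 + 2·C·cosβ = 16·3.1181 + 17·3.1651 + 2·84.9941 = 273.6843

L=273.684 wrap1=178.65_deg wrap2=181.35_deg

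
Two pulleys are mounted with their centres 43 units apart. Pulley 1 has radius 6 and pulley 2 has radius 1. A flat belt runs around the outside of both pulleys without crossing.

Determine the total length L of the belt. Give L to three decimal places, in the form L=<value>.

open belt: β = asin((r2−r1)/C) = asin(-5/43) = -6.6774°
wrap1 = π − 2β = 193.3548°
wrap2 = π + 2β = 166.6452°
tangent length = C·cosβ = 42.7083
L = r1·wrap1 + r2·wrap2 + 2·C·cosβ = 6·3.3747 + 1·2.9085 + 2·42.7083 = 108.5732

L=108.573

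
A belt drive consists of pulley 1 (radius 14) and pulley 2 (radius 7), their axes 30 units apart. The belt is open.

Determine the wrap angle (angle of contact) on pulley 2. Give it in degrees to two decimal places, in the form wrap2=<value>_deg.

open belt: β = asin((r2−r1)/C) = asin(-7/30) = -13.4934°
wrap1 = π − 2β = 206.9868°
wrap2 = π + 2β = 153.0132°

wrap2=153.01_deg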